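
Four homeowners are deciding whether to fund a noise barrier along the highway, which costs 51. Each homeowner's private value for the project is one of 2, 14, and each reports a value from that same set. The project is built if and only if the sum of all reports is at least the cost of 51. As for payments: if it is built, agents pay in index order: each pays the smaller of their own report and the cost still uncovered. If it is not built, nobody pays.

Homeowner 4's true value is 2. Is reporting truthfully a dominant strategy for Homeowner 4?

Yes

Check each profile of the others' reports and compare truth against every alternative report.
Others report (14, 14, 14): truth gives 0, best alternative gives -7.
Others report (2, 2, 2): truth gives 0, best alternative gives 0.
Others report (2, 2, 14): truth gives 0, best alternative gives 0.
Others report (2, 14, 2): truth gives 0, best alternative gives 0.
Others report (2, 14, 14): truth gives 0, best alternative gives 0.
Others report (14, 2, 2): truth gives 0, best alternative gives 0.
(Remaining 2 profiles checked similarly; truth is weakly best in each.)
In every case the truthful report is at least as good as any alternative, so it is a dominant strategy.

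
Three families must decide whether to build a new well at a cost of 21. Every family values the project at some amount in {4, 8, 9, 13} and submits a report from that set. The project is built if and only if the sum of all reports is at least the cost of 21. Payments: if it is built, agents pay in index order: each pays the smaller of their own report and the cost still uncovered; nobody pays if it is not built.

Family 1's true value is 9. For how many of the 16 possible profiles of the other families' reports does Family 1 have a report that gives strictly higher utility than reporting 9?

13

Others report (4, 9): truth gives 0; report 8 gives 1 > 0. Violating.
Others report (4, 13): truth gives 0; report 4 gives 5 > 0. Violating.
Others report (8, 8): truth gives 0; report 8 gives 1 > 0. Violating.
Others report (8, 9): truth gives 0; report 4 gives 5 > 0. Violating.
Others report (4, 4): truth gives 0; no alternative beats it.
Others report (4, 8): truth gives 0; no alternative beats it.
(Checking all 16 profiles: 13 have a profitable deviation, 3 do not.)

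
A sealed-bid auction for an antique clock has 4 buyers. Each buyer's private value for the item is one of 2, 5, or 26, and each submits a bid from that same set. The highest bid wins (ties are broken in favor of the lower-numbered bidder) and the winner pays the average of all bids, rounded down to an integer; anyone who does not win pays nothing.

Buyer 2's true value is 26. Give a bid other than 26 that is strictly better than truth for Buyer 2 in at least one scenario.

5

Suppose Buyer 1 bids 2, Buyer 3 bids 2 and Buyer 4 bids 2.
Bid 26: wins, pays 8, utility 26 - 8 = 18.
Bid 5: wins, pays 2, utility 26 - 2 = 24.
So bidding 5 beats truth here (24 > 18).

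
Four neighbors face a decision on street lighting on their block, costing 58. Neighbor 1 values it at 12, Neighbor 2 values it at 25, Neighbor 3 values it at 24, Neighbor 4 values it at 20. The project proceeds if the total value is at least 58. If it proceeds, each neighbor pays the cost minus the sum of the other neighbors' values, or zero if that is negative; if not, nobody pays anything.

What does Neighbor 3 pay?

Total value 81 ≥ cost 58, so the project is built.
The other neighbors' values sum to 57.
Cost minus that sum is 58 - 57 = 1.

1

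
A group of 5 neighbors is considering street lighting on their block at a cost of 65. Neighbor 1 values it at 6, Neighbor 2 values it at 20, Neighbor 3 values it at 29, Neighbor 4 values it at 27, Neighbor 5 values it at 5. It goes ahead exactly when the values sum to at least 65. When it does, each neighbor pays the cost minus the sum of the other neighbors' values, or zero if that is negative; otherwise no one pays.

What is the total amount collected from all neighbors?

12

Total value 87 ≥ cost 65, so it is built.
Neighbor 1: others sum to 81; max(0, 65 - 81) = 0.
Neighbor 2: others sum to 67; max(0, 65 - 67) = 0.
Neighbor 3: others sum to 58; max(0, 65 - 58) = 7.
Neighbor 4: others sum to 60; max(0, 65 - 60) = 5.
Neighbor 5: others sum to 82; max(0, 65 - 82) = 0.
Total collected = 0 + 0 + 7 + 5 + 0 = 12.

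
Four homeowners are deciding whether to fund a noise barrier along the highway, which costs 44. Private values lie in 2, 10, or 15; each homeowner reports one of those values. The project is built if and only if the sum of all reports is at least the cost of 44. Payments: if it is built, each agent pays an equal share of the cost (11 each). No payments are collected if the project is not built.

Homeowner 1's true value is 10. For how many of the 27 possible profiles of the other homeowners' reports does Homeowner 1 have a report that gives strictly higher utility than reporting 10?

Others report (10, 10, 15): truth gives -1; report 2 gives 0 > -1. Violating.
Others report (10, 15, 10): truth gives -1; report 2 gives 0 > -1. Violating.
Others report (10, 15, 15): truth gives -1; report 2 gives 0 > -1. Violating.
Others report (15, 10, 10): truth gives -1; report 2 gives 0 > -1. Violating.
Others report (2, 2, 2): truth gives 0; no alternative beats it.
Others report (2, 2, 10): truth gives 0; no alternative beats it.
(Checking all 27 profiles: 6 have a profitable deviation, 21 do not.)

6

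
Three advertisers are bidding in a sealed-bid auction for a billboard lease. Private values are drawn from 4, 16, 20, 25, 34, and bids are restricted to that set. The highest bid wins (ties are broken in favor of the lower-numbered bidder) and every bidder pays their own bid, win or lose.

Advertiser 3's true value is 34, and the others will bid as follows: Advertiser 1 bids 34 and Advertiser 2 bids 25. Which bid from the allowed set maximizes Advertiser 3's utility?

Bid 4: loses but pays 4, utility -4.
Bid 16: loses but pays 16, utility -16.
Bid 20: loses but pays 20, utility -20.
Bid 25: loses but pays 25, utility -25.
Bid 34: loses but pays 34, utility -34.
The best choice is 4 with utility -4.

4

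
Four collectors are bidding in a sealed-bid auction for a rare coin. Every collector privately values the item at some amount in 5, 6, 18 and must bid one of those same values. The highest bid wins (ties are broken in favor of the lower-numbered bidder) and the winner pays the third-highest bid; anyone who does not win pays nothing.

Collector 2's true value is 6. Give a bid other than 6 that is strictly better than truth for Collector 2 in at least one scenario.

18

Suppose Collector 1 bids 5, Collector 3 bids 5 and Collector 4 bids 18.
Bid 6: loses, pays 0, utility 0.
Bid 18: wins, pays 5, utility 6 - 5 = 1.
So bidding 18 beats truth here (1 > 0).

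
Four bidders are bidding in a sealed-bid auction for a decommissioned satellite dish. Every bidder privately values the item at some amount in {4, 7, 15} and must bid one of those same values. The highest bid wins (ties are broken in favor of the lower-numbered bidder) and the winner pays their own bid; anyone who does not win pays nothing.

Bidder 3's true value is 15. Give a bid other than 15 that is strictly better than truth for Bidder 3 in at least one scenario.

Suppose Bidder 1 bids 4, Bidder 2 bids 4 and Bidder 4 bids 4.
Bid 15: wins, pays 15, utility 15 - 15 = 0.
Bid 7: wins, pays 7, utility 15 - 7 = 8.
So bidding 7 beats truth here (8 > 0).

7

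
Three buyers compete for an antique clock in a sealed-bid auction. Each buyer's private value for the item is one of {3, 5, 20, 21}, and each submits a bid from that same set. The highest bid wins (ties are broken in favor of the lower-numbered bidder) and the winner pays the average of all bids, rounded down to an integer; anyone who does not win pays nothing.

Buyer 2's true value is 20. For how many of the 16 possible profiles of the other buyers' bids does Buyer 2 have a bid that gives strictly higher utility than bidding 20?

6

Others bid (3, 3): truth gives 12; bid 5 gives 17 > 12. Violating.
Others bid (3, 5): truth gives 11; bid 5 gives 16 > 11. Violating.
Others bid (3, 21): truth gives 0; bid 21 gives 5 > 0. Violating.
Others bid (5, 21): truth gives 0; bid 21 gives 5 > 0. Violating.
Others bid (3, 20): truth gives 6; no alternative beats it.
Others bid (5, 3): truth gives 11; no alternative beats it.
(Checking all 16 profiles: 6 have a profitable deviation, 10 do not.)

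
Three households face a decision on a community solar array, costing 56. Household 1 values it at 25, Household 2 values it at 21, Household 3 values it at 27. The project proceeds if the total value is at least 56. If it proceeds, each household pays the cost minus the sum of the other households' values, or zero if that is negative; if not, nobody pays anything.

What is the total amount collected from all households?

Total value 73 ≥ cost 56, so it is built.
Household 1: others sum to 48; max(0, 56 - 48) = 8.
Household 2: others sum to 52; max(0, 56 - 52) = 4.
Household 3: others sum to 46; max(0, 56 - 46) = 10.
Total collected = 8 + 4 + 10 = 22.

22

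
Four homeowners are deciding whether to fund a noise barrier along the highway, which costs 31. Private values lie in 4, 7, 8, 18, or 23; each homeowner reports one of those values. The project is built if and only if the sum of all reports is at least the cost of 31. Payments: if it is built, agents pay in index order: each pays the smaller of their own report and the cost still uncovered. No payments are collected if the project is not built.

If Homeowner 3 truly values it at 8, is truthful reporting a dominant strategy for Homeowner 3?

Consider the case where Homeowner 1 reports 4, Homeowner 2 reports 4 and Homeowner 4 reports 18.
Truthful report 8: project built, pays 8, utility 8 - 8 = 0.
Report 7 instead: project built, pays 7, utility 8 - 7 = 1.
Since 1 > 0, reporting 7 is strictly better here, so truthful reporting is not dominant.

No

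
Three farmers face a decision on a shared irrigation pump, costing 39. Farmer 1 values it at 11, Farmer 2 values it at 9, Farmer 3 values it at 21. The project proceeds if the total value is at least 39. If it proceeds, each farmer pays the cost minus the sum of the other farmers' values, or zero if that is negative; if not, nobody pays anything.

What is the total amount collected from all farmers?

Total value 41 ≥ cost 39, so it is built.
Farmer 1: others sum to 30; max(0, 39 - 30) = 9.
Farmer 2: others sum to 32; max(0, 39 - 32) = 7.
Farmer 3: others sum to 20; max(0, 39 - 20) = 19.
Total collected = 9 + 7 + 19 = 35.

35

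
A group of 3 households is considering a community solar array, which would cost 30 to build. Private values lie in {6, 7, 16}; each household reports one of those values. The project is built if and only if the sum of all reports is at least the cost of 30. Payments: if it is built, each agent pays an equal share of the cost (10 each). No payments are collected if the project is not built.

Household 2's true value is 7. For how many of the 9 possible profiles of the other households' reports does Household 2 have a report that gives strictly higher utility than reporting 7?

Others report (7, 16): truth gives -3; report 6 gives 0 > -3. Violating.
Others report (16, 7): truth gives -3; report 6 gives 0 > -3. Violating.
Others report (6, 6): truth gives 0; no alternative beats it.
Others report (6, 7): truth gives 0; no alternative beats it.
(Checking all 9 profiles: 2 have a profitable deviation, 7 do not.)

2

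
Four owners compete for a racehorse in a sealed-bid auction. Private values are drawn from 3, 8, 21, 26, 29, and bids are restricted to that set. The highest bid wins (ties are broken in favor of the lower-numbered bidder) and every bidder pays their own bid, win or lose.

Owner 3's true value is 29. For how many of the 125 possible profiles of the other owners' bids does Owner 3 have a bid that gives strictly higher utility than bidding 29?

81

Others bid (3, 3, 3): truth gives 0; bid 8 gives 21 > 0. Violating.
Others bid (3, 3, 8): truth gives 0; bid 8 gives 21 > 0. Violating.
Others bid (3, 3, 21): truth gives 0; bid 21 gives 8 > 0. Violating.
Others bid (3, 3, 26): truth gives 0; bid 26 gives 3 > 0. Violating.
Others bid (3, 3, 29): truth gives 0; no alternative beats it.
Others bid (3, 8, 29): truth gives 0; no alternative beats it.
(Checking all 125 profiles: 81 have a profitable deviation, 44 do not.)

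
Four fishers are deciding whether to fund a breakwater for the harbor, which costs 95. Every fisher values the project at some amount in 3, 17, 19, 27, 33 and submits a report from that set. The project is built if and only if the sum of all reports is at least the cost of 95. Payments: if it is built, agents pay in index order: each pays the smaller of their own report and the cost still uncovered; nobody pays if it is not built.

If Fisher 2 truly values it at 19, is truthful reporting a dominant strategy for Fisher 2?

Consider the case where Fisher 1 reports 17, Fisher 3 reports 33 and Fisher 4 reports 33.
Truthful report 19: project built, pays 19, utility 19 - 19 = 0.
Report 17 instead: project built, pays 17, utility 19 - 17 = 2.
Since 2 > 0, reporting 17 is strictly better here, so truthful reporting is not dominant.

No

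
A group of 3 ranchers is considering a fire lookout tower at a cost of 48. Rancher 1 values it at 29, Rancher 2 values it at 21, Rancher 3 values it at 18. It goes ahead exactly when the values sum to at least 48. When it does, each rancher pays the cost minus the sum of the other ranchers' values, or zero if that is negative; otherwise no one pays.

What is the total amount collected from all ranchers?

10

Total value 68 ≥ cost 48, so it is built.
Rancher 1: others sum to 39; max(0, 48 - 39) = 9.
Rancher 2: others sum to 47; max(0, 48 - 47) = 1.
Rancher 3: others sum to 50; max(0, 48 - 50) = 0.
Total collected = 9 + 1 + 0 = 10.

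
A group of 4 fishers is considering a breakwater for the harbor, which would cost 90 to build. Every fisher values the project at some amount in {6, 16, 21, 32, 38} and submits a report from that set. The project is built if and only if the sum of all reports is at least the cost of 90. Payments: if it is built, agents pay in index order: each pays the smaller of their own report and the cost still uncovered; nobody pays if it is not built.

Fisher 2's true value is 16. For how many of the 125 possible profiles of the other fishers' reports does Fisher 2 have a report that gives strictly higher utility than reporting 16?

29

Others report (16, 32, 38): truth gives 0; report 6 gives 10 > 0. Violating.
Others report (16, 38, 32): truth gives 0; report 6 gives 10 > 0. Violating.
Others report (16, 38, 38): truth gives 0; report 6 gives 10 > 0. Violating.
Others report (21, 32, 32): truth gives 0; report 6 gives 10 > 0. Violating.
Others report (6, 6, 6): truth gives 0; no alternative beats it.
Others report (6, 6, 16): truth gives 0; no alternative beats it.
(Checking all 125 profiles: 29 have a profitable deviation, 96 do not.)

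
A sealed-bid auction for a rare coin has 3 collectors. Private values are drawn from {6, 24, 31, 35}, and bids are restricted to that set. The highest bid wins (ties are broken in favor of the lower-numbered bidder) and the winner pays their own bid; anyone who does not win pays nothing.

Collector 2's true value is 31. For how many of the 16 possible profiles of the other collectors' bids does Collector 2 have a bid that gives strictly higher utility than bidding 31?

Others bid (6, 6): truth gives 0; bid 24 gives 7 > 0. Violating.
Others bid (6, 24): truth gives 0; bid 24 gives 7 > 0. Violating.
Others bid (6, 31): truth gives 0; no alternative beats it.
Others bid (6, 35): truth gives 0; no alternative beats it.
(Checking all 16 profiles: 2 have a profitable deviation, 14 do not.)

2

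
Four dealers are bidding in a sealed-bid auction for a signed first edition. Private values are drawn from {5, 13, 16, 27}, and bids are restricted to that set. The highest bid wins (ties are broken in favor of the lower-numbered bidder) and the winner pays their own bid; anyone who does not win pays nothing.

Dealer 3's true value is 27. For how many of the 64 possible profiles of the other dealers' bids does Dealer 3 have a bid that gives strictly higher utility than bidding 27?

Others bid (5, 5, 5): truth gives 0; bid 13 gives 14 > 0. Violating.
Others bid (5, 5, 13): truth gives 0; bid 13 gives 14 > 0. Violating.
Others bid (5, 5, 16): truth gives 0; bid 16 gives 11 > 0. Violating.
Others bid (5, 13, 5): truth gives 0; bid 16 gives 11 > 0. Violating.
Others bid (5, 5, 27): truth gives 0; no alternative beats it.
Others bid (5, 13, 27): truth gives 0; no alternative beats it.
(Checking all 64 profiles: 12 have a profitable deviation, 52 do not.)

12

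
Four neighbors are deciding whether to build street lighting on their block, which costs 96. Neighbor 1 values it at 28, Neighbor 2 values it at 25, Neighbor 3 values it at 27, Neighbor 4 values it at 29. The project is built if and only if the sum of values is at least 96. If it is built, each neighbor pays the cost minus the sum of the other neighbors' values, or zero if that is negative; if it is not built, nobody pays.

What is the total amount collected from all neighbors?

Total value 109 ≥ cost 96, so it is built.
Neighbor 1: others sum to 81; max(0, 96 - 81) = 15.
Neighbor 2: others sum to 84; max(0, 96 - 84) = 12.
Neighbor 3: others sum to 82; max(0, 96 - 82) = 14.
Neighbor 4: others sum to 80; max(0, 96 - 80) = 16.
Total collected = 15 + 12 + 14 + 16 = 57.

57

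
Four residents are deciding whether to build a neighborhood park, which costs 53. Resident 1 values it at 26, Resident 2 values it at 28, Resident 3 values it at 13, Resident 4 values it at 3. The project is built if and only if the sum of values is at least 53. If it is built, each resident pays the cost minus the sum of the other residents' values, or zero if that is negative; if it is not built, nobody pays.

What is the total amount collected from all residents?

Total value 70 ≥ cost 53, so it is built.
Resident 1: others sum to 44; max(0, 53 - 44) = 9.
Resident 2: others sum to 42; max(0, 53 - 42) = 11.
Resident 3: others sum to 57; max(0, 53 - 57) = 0.
Resident 4: others sum to 67; max(0, 53 - 67) = 0.
Total collected = 9 + 11 + 0 + 0 = 20.

20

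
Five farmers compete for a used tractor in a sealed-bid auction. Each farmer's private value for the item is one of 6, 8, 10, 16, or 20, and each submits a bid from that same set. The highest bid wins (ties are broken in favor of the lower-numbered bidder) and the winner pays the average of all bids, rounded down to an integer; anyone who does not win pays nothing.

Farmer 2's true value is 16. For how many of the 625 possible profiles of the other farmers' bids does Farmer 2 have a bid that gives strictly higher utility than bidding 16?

312

Others bid (6, 6, 6, 6): truth gives 8; bid 8 gives 10 > 8. Violating.
Others bid (6, 6, 6, 8): truth gives 8; bid 8 gives 10 > 8. Violating.
Others bid (6, 6, 6, 10): truth gives 8; bid 10 gives 9 > 8. Violating.
Others bid (6, 6, 6, 20): truth gives 0; bid 20 gives 5 > 0. Violating.
Others bid (6, 6, 6, 16): truth gives 6; no alternative beats it.
Others bid (6, 6, 8, 16): truth gives 6; no alternative beats it.
(Checking all 625 profiles: 312 have a profitable deviation, 313 do not.)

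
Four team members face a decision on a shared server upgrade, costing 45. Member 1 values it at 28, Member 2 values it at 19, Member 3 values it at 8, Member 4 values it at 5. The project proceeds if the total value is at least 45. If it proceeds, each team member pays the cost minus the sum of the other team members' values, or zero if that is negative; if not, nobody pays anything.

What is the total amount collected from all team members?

17

Total value 60 ≥ cost 45, so it is built.
Member 1: others sum to 32; max(0, 45 - 32) = 13.
Member 2: others sum to 41; max(0, 45 - 41) = 4.
Member 3: others sum to 52; max(0, 45 - 52) = 0.
Member 4: others sum to 55; max(0, 45 - 55) = 0.
Total collected = 13 + 4 + 0 + 0 = 17.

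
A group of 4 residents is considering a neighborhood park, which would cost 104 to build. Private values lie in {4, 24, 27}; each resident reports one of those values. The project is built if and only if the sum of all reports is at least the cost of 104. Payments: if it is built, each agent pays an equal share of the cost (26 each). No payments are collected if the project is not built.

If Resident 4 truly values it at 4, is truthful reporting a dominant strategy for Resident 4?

Yes

Check each profile of the others' reports and compare truth against every alternative report.
Others report (27, 27, 27): truth gives 0, best alternative gives -22.
Others report (4, 4, 4): truth gives 0, best alternative gives 0.
Others report (4, 4, 24): truth gives 0, best alternative gives 0.
Others report (4, 4, 27): truth gives 0, best alternative gives 0.
Others report (4, 24, 4): truth gives 0, best alternative gives 0.
Others report (4, 24, 24): truth gives 0, best alternative gives 0.
(Remaining 21 profiles checked similarly; truth is weakly best in each.)
In every case the truthful report is at least as good as any alternative, so it is a dominant strategy.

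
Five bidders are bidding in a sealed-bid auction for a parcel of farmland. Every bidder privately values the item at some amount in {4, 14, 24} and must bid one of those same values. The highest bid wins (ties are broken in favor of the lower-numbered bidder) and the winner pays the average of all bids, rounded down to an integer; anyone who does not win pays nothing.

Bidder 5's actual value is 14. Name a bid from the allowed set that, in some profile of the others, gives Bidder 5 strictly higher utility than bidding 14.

Suppose Bidder 1 bids 4, Bidder 2 bids 4, Bidder 3 bids 4 and Bidder 4 bids 14.
Bid 14: loses, pays 0, utility 0.
Bid 24: wins, pays 10, utility 14 - 10 = 4.
So bidding 24 beats truth here (4 > 0).

24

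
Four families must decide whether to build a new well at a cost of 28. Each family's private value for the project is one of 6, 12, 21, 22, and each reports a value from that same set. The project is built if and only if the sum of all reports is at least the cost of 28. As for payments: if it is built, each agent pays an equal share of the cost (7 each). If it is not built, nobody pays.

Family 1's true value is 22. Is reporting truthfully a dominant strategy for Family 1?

Yes

Check each profile of the others' reports and compare truth against every alternative report.
Others report (6, 6, 6): truth gives 15, best alternative gives 15.
Others report (6, 6, 12): truth gives 15, best alternative gives 15.
Others report (6, 6, 21): truth gives 15, best alternative gives 15.
Others report (6, 6, 22): truth gives 15, best alternative gives 15.
Others report (6, 12, 6): truth gives 15, best alternative gives 15.
Others report (6, 12, 12): truth gives 15, best alternative gives 15.
(Remaining 58 profiles checked similarly; truth is weakly best in each.)
In every case the truthful report is at least as good as any alternative, so it is a dominant strategy.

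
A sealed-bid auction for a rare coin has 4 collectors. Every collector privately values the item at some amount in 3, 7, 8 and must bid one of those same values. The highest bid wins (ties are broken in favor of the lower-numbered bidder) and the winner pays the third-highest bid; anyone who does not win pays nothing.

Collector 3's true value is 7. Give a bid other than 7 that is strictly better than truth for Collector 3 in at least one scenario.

Suppose Collector 1 bids 3, Collector 2 bids 3 and Collector 4 bids 8.
Bid 7: loses, pays 0, utility 0.
Bid 8: wins, pays 3, utility 7 - 3 = 4.
So bidding 8 beats truth here (4 > 0).

8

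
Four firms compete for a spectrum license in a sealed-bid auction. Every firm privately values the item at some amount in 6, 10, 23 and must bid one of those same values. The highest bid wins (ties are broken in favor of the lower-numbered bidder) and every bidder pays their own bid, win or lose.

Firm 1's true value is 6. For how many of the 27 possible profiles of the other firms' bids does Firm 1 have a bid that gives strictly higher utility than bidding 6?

7

Others bid (6, 6, 10): truth gives -6; bid 10 gives -4 > -6. Violating.
Others bid (6, 10, 6): truth gives -6; bid 10 gives -4 > -6. Violating.
Others bid (6, 10, 10): truth gives -6; bid 10 gives -4 > -6. Violating.
Others bid (10, 6, 6): truth gives -6; bid 10 gives -4 > -6. Violating.
Others bid (6, 6, 6): truth gives 0; no alternative beats it.
Others bid (6, 6, 23): truth gives -6; no alternative beats it.
(Checking all 27 profiles: 7 have a profitable deviation, 20 do not.)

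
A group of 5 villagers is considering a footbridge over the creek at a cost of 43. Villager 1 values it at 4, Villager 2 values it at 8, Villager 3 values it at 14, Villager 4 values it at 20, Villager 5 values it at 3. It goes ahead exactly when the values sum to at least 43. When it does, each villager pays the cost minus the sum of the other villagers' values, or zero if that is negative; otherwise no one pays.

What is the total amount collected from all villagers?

Total value 49 ≥ cost 43, so it is built.
Villager 1: others sum to 45; max(0, 43 - 45) = 0.
Villager 2: others sum to 41; max(0, 43 - 41) = 2.
Villager 3: others sum to 35; max(0, 43 - 35) = 8.
Villager 4: others sum to 29; max(0, 43 - 29) = 14.
Villager 5: others sum to 46; max(0, 43 - 46) = 0.
Total collected = 0 + 2 + 8 + 14 + 0 = 24.

24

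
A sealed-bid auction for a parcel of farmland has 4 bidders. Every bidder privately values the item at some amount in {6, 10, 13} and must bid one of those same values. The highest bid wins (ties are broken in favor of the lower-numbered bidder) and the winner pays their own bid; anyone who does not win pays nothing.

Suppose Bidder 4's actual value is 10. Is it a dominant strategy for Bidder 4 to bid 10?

Check each profile of the others' bids and compare truth against every alternative bid.
Others bid (6, 6, 6): truth gives 0, best alternative gives 0.
Others bid (6, 6, 10): truth gives 0, best alternative gives 0.
Others bid (6, 6, 13): truth gives 0, best alternative gives 0.
Others bid (6, 10, 6): truth gives 0, best alternative gives 0.
Others bid (6, 10, 10): truth gives 0, best alternative gives 0.
Others bid (6, 10, 13): truth gives 0, best alternative gives 0.
(Remaining 21 profiles checked similarly; truth is weakly best in each.)
In every case the truthful bid is at least as good as any alternative, so it is a dominant strategy.

Yes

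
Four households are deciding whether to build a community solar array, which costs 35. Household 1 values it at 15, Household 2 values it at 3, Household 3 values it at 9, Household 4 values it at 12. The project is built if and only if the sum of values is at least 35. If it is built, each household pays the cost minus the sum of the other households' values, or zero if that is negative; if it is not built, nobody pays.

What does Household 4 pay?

8

Total value 39 ≥ cost 35, so the project is built.
The other households' values sum to 27.
Cost minus that sum is 35 - 27 = 8.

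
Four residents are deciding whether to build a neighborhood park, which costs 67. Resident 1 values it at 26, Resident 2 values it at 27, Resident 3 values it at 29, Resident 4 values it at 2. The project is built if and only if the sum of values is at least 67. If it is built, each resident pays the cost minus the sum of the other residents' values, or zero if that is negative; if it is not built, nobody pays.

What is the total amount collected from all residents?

Total value 84 ≥ cost 67, so it is built.
Resident 1: others sum to 58; max(0, 67 - 58) = 9.
Resident 2: others sum to 57; max(0, 67 - 57) = 10.
Resident 3: others sum to 55; max(0, 67 - 55) = 12.
Resident 4: others sum to 82; max(0, 67 - 82) = 0.
Total collected = 9 + 10 + 12 + 0 = 31.

31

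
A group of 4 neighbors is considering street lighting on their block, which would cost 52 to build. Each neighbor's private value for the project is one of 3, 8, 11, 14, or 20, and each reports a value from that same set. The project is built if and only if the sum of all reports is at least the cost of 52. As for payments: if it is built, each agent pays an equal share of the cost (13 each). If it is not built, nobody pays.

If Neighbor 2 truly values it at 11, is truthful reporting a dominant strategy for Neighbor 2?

Consider the case where Neighbor 1 reports 3, Neighbor 3 reports 20 and Neighbor 4 reports 20.
Truthful report 11: project built, pays 13, utility 11 - 13 = -2.
Report 3 instead: project not built, utility 0.
Since 0 > -2, reporting 3 is strictly better here, so truthful reporting is not dominant.

No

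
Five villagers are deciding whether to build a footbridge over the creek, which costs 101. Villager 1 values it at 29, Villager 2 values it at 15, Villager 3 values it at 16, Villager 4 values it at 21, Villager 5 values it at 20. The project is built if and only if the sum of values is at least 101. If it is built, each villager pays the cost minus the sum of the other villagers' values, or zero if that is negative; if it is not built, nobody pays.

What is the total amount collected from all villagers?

Total value 101 ≥ cost 101, so it is built.
Villager 1: others sum to 72; max(0, 101 - 72) = 29.
Villager 2: others sum to 86; max(0, 101 - 86) = 15.
Villager 3: others sum to 85; max(0, 101 - 85) = 16.
Villager 4: others sum to 80; max(0, 101 - 80) = 21.
Villager 5: others sum to 81; max(0, 101 - 81) = 20.
Total collected = 29 + 15 + 16 + 21 + 20 = 101.

101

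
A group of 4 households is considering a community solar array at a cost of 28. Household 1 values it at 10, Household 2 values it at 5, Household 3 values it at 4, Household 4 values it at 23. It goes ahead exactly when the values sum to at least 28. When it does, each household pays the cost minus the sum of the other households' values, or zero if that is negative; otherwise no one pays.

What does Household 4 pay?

Total value 42 ≥ cost 28, so the project is built.
The other households' values sum to 19.
Cost minus that sum is 28 - 19 = 9.

9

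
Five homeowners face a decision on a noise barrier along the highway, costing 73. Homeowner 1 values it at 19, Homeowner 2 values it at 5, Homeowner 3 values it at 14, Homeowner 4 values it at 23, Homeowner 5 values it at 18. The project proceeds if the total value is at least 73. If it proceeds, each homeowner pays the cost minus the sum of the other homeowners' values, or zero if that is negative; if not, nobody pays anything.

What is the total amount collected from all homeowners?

Total value 79 ≥ cost 73, so it is built.
Homeowner 1: others sum to 60; max(0, 73 - 60) = 13.
Homeowner 2: others sum to 74; max(0, 73 - 74) = 0.
Homeowner 3: others sum to 65; max(0, 73 - 65) = 8.
Homeowner 4: others sum to 56; max(0, 73 - 56) = 17.
Homeowner 5: others sum to 61; max(0, 73 - 61) = 12.
Total collected = 13 + 0 + 8 + 17 + 12 = 50.

50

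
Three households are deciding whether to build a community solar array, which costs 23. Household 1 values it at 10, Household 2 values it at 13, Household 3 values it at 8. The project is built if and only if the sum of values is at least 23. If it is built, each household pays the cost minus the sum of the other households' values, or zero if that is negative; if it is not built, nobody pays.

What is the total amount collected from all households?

7

Total value 31 ≥ cost 23, so it is built.
Household 1: others sum to 21; max(0, 23 - 21) = 2.
Household 2: others sum to 18; max(0, 23 - 18) = 5.
Household 3: others sum to 23; max(0, 23 - 23) = 0.
Total collected = 2 + 5 + 0 = 7.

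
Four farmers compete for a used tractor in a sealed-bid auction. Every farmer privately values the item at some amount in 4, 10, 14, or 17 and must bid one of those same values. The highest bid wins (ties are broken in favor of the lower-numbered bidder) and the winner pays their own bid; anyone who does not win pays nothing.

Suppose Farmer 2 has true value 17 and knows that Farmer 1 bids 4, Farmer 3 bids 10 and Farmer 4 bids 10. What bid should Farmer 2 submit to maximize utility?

10

Bid 4: loses, pays 0, utility 0.
Bid 10: wins, pays 10, utility 17 - 10 = 7.
Bid 14: wins, pays 14, utility 17 - 14 = 3.
Bid 17: wins, pays 17, utility 17 - 17 = 0.
The best choice is 10 with utility 7.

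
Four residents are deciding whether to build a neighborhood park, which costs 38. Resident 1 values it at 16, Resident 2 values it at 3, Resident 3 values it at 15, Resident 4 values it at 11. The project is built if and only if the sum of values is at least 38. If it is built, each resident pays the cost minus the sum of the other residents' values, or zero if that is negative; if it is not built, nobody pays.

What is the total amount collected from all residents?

Total value 45 ≥ cost 38, so it is built.
Resident 1: others sum to 29; max(0, 38 - 29) = 9.
Resident 2: others sum to 42; max(0, 38 - 42) = 0.
Resident 3: others sum to 30; max(0, 38 - 30) = 8.
Resident 4: others sum to 34; max(0, 38 - 34) = 4.
Total collected = 9 + 0 + 8 + 4 = 21.

21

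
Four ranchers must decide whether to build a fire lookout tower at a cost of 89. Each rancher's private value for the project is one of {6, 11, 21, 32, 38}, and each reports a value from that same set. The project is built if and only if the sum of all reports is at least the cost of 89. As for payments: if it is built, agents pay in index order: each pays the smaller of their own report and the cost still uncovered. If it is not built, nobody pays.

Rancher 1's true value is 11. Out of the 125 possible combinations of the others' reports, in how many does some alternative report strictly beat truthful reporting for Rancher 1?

23

Others report (11, 38, 38): truth gives 0; report 6 gives 5 > 0. Violating.
Others report (21, 32, 32): truth gives 0; report 6 gives 5 > 0. Violating.
Others report (21, 32, 38): truth gives 0; report 6 gives 5 > 0. Violating.
Others report (21, 38, 32): truth gives 0; report 6 gives 5 > 0. Violating.
Others report (6, 6, 6): truth gives 0; no alternative beats it.
Others report (6, 6, 11): truth gives 0; no alternative beats it.
(Checking all 125 profiles: 23 have a profitable deviation, 102 do not.)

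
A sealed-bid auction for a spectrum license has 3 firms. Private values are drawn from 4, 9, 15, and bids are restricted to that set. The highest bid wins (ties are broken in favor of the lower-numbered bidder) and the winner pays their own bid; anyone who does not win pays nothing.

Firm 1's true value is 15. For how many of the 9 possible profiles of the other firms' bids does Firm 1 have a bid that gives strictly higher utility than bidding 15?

4

Others bid (4, 4): truth gives 0; bid 4 gives 11 > 0. Violating.
Others bid (4, 9): truth gives 0; bid 9 gives 6 > 0. Violating.
Others bid (9, 4): truth gives 0; bid 9 gives 6 > 0. Violating.
Others bid (9, 9): truth gives 0; bid 9 gives 6 > 0. Violating.
Others bid (4, 15): truth gives 0; no alternative beats it.
Others bid (9, 15): truth gives 0; no alternative beats it.
(Checking all 9 profiles: 4 have a profitable deviation, 5 do not.)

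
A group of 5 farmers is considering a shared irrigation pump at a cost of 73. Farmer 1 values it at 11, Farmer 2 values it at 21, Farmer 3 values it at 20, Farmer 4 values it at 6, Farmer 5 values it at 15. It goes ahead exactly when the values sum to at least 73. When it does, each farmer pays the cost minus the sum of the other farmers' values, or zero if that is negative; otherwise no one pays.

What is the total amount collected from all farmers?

73

Total value 73 ≥ cost 73, so it is built.
Farmer 1: others sum to 62; max(0, 73 - 62) = 11.
Farmer 2: others sum to 52; max(0, 73 - 52) = 21.
Farmer 3: others sum to 53; max(0, 73 - 53) = 20.
Farmer 4: others sum to 67; max(0, 73 - 67) = 6.
Farmer 5: others sum to 58; max(0, 73 - 58) = 15.
Total collected = 11 + 21 + 20 + 6 + 15 = 73.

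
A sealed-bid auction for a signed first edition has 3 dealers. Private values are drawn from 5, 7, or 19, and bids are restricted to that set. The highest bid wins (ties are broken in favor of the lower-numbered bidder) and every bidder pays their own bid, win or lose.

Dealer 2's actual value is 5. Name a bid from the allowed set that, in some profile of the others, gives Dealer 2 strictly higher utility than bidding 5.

7

Suppose Dealer 1 bids 5 and Dealer 3 bids 5.
Bid 5: loses but pays 5, utility -5.
Bid 7: wins, pays 7, utility 5 - 7 = -2.
So bidding 7 beats truth here (-2 > -5).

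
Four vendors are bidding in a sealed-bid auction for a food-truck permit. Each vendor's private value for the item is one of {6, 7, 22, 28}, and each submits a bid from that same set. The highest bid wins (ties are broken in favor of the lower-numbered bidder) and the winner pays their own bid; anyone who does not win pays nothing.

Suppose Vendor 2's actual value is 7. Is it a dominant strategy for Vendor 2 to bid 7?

Yes

Check each profile of the others' bids and compare truth against every alternative bid.
Others bid (6, 6, 6): truth gives 0, best alternative gives 0.
Others bid (6, 6, 7): truth gives 0, best alternative gives 0.
Others bid (6, 6, 22): truth gives 0, best alternative gives 0.
Others bid (6, 6, 28): truth gives 0, best alternative gives 0.
Others bid (6, 7, 6): truth gives 0, best alternative gives 0.
Others bid (6, 7, 7): truth gives 0, best alternative gives 0.
(Remaining 58 profiles checked similarly; truth is weakly best in each.)
In every case the truthful bid is at least as good as any alternative, so it is a dominant strategy.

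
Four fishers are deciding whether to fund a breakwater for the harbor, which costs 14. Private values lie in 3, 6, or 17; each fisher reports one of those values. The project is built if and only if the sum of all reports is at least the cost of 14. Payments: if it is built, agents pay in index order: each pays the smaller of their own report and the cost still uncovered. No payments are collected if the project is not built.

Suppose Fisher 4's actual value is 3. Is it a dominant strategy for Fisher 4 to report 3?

Check each profile of the others' reports and compare truth against every alternative report.
Others report (3, 3, 3): truth gives 0, best alternative gives -2.
Others report (3, 3, 17): truth gives 3, best alternative gives 3.
Others report (3, 6, 6): truth gives 3, best alternative gives 3.
Others report (3, 6, 17): truth gives 3, best alternative gives 3.
Others report (3, 17, 3): truth gives 3, best alternative gives 3.
Others report (3, 17, 6): truth gives 3, best alternative gives 3.
(Remaining 21 profiles checked similarly; truth is weakly best in each.)
In every case the truthful report is at least as good as any alternative, so it is a dominant strategy.

Yes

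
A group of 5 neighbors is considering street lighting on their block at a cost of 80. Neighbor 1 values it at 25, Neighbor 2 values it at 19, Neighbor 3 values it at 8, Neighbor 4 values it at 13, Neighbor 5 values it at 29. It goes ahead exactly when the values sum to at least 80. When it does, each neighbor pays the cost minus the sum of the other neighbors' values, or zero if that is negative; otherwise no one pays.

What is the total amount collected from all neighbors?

31

Total value 94 ≥ cost 80, so it is built.
Neighbor 1: others sum to 69; max(0, 80 - 69) = 11.
Neighbor 2: others sum to 75; max(0, 80 - 75) = 5.
Neighbor 3: others sum to 86; max(0, 80 - 86) = 0.
Neighbor 4: others sum to 81; max(0, 80 - 81) = 0.
Neighbor 5: others sum to 65; max(0, 80 - 65) = 15.
Total collected = 11 + 5 + 0 + 0 + 15 = 31.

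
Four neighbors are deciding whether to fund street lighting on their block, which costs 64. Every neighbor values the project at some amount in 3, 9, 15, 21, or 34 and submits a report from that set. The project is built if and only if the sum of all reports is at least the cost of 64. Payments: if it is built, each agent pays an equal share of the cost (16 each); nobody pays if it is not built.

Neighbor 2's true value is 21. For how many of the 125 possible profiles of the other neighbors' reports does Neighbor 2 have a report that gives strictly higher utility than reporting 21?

27

Others report (3, 3, 34): truth gives 0; report 34 gives 5 > 0. Violating.
Others report (3, 9, 21): truth gives 0; report 34 gives 5 > 0. Violating.
Others report (3, 15, 15): truth gives 0; report 34 gives 5 > 0. Violating.
Others report (3, 15, 21): truth gives 0; report 34 gives 5 > 0. Violating.
Others report (3, 3, 3): truth gives 0; no alternative beats it.
Others report (3, 3, 9): truth gives 0; no alternative beats it.
(Checking all 125 profiles: 27 have a profitable deviation, 98 do not.)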